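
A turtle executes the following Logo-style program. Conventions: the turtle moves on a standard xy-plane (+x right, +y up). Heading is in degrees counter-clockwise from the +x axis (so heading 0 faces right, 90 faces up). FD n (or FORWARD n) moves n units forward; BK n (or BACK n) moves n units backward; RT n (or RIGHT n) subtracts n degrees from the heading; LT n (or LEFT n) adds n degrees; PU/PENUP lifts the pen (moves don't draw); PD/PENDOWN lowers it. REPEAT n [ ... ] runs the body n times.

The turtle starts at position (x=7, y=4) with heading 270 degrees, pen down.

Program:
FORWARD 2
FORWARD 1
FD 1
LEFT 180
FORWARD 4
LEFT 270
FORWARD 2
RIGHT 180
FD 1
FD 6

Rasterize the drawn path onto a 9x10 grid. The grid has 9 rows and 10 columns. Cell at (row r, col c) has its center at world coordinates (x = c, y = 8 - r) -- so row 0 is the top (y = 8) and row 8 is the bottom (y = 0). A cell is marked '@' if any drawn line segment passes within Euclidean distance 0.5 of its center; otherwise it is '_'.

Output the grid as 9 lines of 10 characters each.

Answer: __________
__________
__________
__________
__@@@@@@@@
_______@__
_______@__
_______@__
_______@__

Derivation:
Segment 0: (7,4) -> (7,2)
Segment 1: (7,2) -> (7,1)
Segment 2: (7,1) -> (7,0)
Segment 3: (7,0) -> (7,4)
Segment 4: (7,4) -> (9,4)
Segment 5: (9,4) -> (8,4)
Segment 6: (8,4) -> (2,4)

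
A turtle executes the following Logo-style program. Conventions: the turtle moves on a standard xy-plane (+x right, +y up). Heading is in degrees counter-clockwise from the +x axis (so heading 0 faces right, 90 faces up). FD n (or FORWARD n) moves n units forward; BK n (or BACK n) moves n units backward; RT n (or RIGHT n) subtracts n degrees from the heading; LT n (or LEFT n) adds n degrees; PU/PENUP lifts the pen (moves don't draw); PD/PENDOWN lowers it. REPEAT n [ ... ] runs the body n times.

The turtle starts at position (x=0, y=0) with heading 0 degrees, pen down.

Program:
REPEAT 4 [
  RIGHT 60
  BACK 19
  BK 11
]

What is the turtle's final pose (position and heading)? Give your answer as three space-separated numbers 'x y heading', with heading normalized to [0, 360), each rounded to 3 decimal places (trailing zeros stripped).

Executing turtle program step by step:
Start: pos=(0,0), heading=0, pen down
REPEAT 4 [
  -- iteration 1/4 --
  RT 60: heading 0 -> 300
  BK 19: (0,0) -> (-9.5,16.454) [heading=300, draw]
  BK 11: (-9.5,16.454) -> (-15,25.981) [heading=300, draw]
  -- iteration 2/4 --
  RT 60: heading 300 -> 240
  BK 19: (-15,25.981) -> (-5.5,42.435) [heading=240, draw]
  BK 11: (-5.5,42.435) -> (0,51.962) [heading=240, draw]
  -- iteration 3/4 --
  RT 60: heading 240 -> 180
  BK 19: (0,51.962) -> (19,51.962) [heading=180, draw]
  BK 11: (19,51.962) -> (30,51.962) [heading=180, draw]
  -- iteration 4/4 --
  RT 60: heading 180 -> 120
  BK 19: (30,51.962) -> (39.5,35.507) [heading=120, draw]
  BK 11: (39.5,35.507) -> (45,25.981) [heading=120, draw]
]
Final: pos=(45,25.981), heading=120, 8 segment(s) drawn

Answer: 45 25.981 120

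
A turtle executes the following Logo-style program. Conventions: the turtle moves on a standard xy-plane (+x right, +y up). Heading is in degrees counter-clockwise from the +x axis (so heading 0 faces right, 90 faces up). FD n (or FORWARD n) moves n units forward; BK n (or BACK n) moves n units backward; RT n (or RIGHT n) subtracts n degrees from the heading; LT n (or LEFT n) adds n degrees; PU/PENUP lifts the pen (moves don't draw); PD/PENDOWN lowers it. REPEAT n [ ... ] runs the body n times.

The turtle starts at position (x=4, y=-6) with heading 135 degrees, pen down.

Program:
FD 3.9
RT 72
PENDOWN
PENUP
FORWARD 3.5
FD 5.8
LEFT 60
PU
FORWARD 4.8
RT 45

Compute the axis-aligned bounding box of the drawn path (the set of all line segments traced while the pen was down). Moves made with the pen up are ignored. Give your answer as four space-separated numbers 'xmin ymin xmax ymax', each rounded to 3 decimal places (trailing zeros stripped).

Executing turtle program step by step:
Start: pos=(4,-6), heading=135, pen down
FD 3.9: (4,-6) -> (1.242,-3.242) [heading=135, draw]
RT 72: heading 135 -> 63
PD: pen down
PU: pen up
FD 3.5: (1.242,-3.242) -> (2.831,-0.124) [heading=63, move]
FD 5.8: (2.831,-0.124) -> (5.464,5.044) [heading=63, move]
LT 60: heading 63 -> 123
PU: pen up
FD 4.8: (5.464,5.044) -> (2.85,9.07) [heading=123, move]
RT 45: heading 123 -> 78
Final: pos=(2.85,9.07), heading=78, 1 segment(s) drawn

Segment endpoints: x in {1.242, 4}, y in {-6, -3.242}
xmin=1.242, ymin=-6, xmax=4, ymax=-3.242

Answer: 1.242 -6 4 -3.242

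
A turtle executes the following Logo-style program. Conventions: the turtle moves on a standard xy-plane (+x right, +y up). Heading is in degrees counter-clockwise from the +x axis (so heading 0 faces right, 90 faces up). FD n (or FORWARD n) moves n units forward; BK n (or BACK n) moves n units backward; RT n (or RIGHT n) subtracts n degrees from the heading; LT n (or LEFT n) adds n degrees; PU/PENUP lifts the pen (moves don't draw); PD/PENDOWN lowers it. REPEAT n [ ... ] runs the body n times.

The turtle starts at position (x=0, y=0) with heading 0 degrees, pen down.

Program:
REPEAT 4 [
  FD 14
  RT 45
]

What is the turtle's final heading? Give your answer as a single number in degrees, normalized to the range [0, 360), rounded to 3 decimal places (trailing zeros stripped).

Executing turtle program step by step:
Start: pos=(0,0), heading=0, pen down
REPEAT 4 [
  -- iteration 1/4 --
  FD 14: (0,0) -> (14,0) [heading=0, draw]
  RT 45: heading 0 -> 315
  -- iteration 2/4 --
  FD 14: (14,0) -> (23.899,-9.899) [heading=315, draw]
  RT 45: heading 315 -> 270
  -- iteration 3/4 --
  FD 14: (23.899,-9.899) -> (23.899,-23.899) [heading=270, draw]
  RT 45: heading 270 -> 225
  -- iteration 4/4 --
  FD 14: (23.899,-23.899) -> (14,-33.799) [heading=225, draw]
  RT 45: heading 225 -> 180
]
Final: pos=(14,-33.799), heading=180, 4 segment(s) drawn

Answer: 180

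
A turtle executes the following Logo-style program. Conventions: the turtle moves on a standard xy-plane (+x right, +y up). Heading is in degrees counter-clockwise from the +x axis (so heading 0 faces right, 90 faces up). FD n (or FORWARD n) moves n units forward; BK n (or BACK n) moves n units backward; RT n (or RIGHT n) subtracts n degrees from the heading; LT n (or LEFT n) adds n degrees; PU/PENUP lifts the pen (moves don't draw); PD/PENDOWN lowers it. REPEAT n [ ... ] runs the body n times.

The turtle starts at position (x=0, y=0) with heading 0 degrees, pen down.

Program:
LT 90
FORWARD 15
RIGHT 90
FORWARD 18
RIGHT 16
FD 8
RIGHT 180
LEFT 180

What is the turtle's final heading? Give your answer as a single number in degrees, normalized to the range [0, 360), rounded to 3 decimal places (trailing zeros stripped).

Executing turtle program step by step:
Start: pos=(0,0), heading=0, pen down
LT 90: heading 0 -> 90
FD 15: (0,0) -> (0,15) [heading=90, draw]
RT 90: heading 90 -> 0
FD 18: (0,15) -> (18,15) [heading=0, draw]
RT 16: heading 0 -> 344
FD 8: (18,15) -> (25.69,12.795) [heading=344, draw]
RT 180: heading 344 -> 164
LT 180: heading 164 -> 344
Final: pos=(25.69,12.795), heading=344, 3 segment(s) drawn

Answer: 344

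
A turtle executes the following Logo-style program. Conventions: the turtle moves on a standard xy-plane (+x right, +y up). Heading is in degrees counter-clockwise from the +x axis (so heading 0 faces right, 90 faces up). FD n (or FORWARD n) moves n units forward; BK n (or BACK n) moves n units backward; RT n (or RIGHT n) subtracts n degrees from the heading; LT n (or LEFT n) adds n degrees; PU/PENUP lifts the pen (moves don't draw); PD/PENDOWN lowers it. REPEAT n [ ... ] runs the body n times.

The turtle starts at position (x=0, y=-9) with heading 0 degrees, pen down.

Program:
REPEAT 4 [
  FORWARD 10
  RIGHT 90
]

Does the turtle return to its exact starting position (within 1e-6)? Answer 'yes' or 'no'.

Executing turtle program step by step:
Start: pos=(0,-9), heading=0, pen down
REPEAT 4 [
  -- iteration 1/4 --
  FD 10: (0,-9) -> (10,-9) [heading=0, draw]
  RT 90: heading 0 -> 270
  -- iteration 2/4 --
  FD 10: (10,-9) -> (10,-19) [heading=270, draw]
  RT 90: heading 270 -> 180
  -- iteration 3/4 --
  FD 10: (10,-19) -> (0,-19) [heading=180, draw]
  RT 90: heading 180 -> 90
  -- iteration 4/4 --
  FD 10: (0,-19) -> (0,-9) [heading=90, draw]
  RT 90: heading 90 -> 0
]
Final: pos=(0,-9), heading=0, 4 segment(s) drawn

Start position: (0, -9)
Final position: (0, -9)
Distance = 0; < 1e-6 -> CLOSED

Answer: yes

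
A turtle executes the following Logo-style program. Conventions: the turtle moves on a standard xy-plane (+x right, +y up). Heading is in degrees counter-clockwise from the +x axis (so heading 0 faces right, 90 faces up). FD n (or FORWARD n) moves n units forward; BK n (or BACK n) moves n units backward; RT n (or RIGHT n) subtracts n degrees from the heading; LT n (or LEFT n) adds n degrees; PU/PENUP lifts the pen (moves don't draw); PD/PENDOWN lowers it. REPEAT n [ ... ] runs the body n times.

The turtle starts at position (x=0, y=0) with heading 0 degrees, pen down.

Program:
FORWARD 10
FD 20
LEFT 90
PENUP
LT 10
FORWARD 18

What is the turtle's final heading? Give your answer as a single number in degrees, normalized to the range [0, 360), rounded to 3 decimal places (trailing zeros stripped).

Answer: 100

Derivation:
Executing turtle program step by step:
Start: pos=(0,0), heading=0, pen down
FD 10: (0,0) -> (10,0) [heading=0, draw]
FD 20: (10,0) -> (30,0) [heading=0, draw]
LT 90: heading 0 -> 90
PU: pen up
LT 10: heading 90 -> 100
FD 18: (30,0) -> (26.874,17.727) [heading=100, move]
Final: pos=(26.874,17.727), heading=100, 2 segment(s) drawn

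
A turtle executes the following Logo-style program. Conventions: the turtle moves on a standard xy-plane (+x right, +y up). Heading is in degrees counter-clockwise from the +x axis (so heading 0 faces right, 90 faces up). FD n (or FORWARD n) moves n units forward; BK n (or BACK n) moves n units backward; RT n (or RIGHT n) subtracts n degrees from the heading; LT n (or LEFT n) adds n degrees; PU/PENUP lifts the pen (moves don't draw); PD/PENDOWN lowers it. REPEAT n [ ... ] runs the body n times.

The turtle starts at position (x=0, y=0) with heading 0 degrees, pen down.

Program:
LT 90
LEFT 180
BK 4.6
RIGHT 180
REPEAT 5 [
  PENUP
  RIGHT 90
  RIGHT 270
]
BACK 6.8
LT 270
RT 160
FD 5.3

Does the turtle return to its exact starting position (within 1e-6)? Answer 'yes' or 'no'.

Executing turtle program step by step:
Start: pos=(0,0), heading=0, pen down
LT 90: heading 0 -> 90
LT 180: heading 90 -> 270
BK 4.6: (0,0) -> (0,4.6) [heading=270, draw]
RT 180: heading 270 -> 90
REPEAT 5 [
  -- iteration 1/5 --
  PU: pen up
  RT 90: heading 90 -> 0
  RT 270: heading 0 -> 90
  -- iteration 2/5 --
  PU: pen up
  RT 90: heading 90 -> 0
  RT 270: heading 0 -> 90
  -- iteration 3/5 --
  PU: pen up
  RT 90: heading 90 -> 0
  RT 270: heading 0 -> 90
  -- iteration 4/5 --
  PU: pen up
  RT 90: heading 90 -> 0
  RT 270: heading 0 -> 90
  -- iteration 5/5 --
  PU: pen up
  RT 90: heading 90 -> 0
  RT 270: heading 0 -> 90
]
BK 6.8: (0,4.6) -> (0,-2.2) [heading=90, move]
LT 270: heading 90 -> 0
RT 160: heading 0 -> 200
FD 5.3: (0,-2.2) -> (-4.98,-4.013) [heading=200, move]
Final: pos=(-4.98,-4.013), heading=200, 1 segment(s) drawn

Start position: (0, 0)
Final position: (-4.98, -4.013)
Distance = 6.396; >= 1e-6 -> NOT closed

Answer: no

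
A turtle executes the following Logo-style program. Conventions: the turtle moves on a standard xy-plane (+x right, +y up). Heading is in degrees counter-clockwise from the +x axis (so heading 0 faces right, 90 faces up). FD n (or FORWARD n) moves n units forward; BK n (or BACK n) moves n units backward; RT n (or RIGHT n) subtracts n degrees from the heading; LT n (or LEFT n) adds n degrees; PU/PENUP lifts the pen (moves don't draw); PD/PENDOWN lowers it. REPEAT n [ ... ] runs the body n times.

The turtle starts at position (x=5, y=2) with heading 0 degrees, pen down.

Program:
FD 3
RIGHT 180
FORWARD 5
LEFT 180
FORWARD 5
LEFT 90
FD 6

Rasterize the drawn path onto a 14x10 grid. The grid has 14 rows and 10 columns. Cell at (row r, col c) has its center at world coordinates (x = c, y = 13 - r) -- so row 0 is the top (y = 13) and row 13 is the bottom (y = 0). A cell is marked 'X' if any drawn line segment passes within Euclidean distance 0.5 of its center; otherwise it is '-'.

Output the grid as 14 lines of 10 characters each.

Answer: ----------
----------
----------
----------
----------
--------X-
--------X-
--------X-
--------X-
--------X-
--------X-
---XXXXXX-
----------
----------

Derivation:
Segment 0: (5,2) -> (8,2)
Segment 1: (8,2) -> (3,2)
Segment 2: (3,2) -> (8,2)
Segment 3: (8,2) -> (8,8)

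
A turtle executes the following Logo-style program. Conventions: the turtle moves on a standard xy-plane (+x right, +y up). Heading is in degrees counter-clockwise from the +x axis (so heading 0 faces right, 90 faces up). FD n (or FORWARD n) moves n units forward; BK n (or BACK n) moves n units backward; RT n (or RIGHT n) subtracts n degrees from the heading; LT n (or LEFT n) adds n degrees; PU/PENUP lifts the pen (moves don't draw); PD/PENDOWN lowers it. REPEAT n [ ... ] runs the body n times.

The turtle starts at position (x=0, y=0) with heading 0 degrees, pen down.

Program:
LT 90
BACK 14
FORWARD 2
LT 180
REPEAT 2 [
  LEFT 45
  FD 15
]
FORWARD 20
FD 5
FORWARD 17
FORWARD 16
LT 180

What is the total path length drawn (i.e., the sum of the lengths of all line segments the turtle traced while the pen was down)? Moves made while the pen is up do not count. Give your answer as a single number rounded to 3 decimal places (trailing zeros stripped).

Executing turtle program step by step:
Start: pos=(0,0), heading=0, pen down
LT 90: heading 0 -> 90
BK 14: (0,0) -> (0,-14) [heading=90, draw]
FD 2: (0,-14) -> (0,-12) [heading=90, draw]
LT 180: heading 90 -> 270
REPEAT 2 [
  -- iteration 1/2 --
  LT 45: heading 270 -> 315
  FD 15: (0,-12) -> (10.607,-22.607) [heading=315, draw]
  -- iteration 2/2 --
  LT 45: heading 315 -> 0
  FD 15: (10.607,-22.607) -> (25.607,-22.607) [heading=0, draw]
]
FD 20: (25.607,-22.607) -> (45.607,-22.607) [heading=0, draw]
FD 5: (45.607,-22.607) -> (50.607,-22.607) [heading=0, draw]
FD 17: (50.607,-22.607) -> (67.607,-22.607) [heading=0, draw]
FD 16: (67.607,-22.607) -> (83.607,-22.607) [heading=0, draw]
LT 180: heading 0 -> 180
Final: pos=(83.607,-22.607), heading=180, 8 segment(s) drawn

Segment lengths:
  seg 1: (0,0) -> (0,-14), length = 14
  seg 2: (0,-14) -> (0,-12), length = 2
  seg 3: (0,-12) -> (10.607,-22.607), length = 15
  seg 4: (10.607,-22.607) -> (25.607,-22.607), length = 15
  seg 5: (25.607,-22.607) -> (45.607,-22.607), length = 20
  seg 6: (45.607,-22.607) -> (50.607,-22.607), length = 5
  seg 7: (50.607,-22.607) -> (67.607,-22.607), length = 17
  seg 8: (67.607,-22.607) -> (83.607,-22.607), length = 16
Total = 104

Answer: 104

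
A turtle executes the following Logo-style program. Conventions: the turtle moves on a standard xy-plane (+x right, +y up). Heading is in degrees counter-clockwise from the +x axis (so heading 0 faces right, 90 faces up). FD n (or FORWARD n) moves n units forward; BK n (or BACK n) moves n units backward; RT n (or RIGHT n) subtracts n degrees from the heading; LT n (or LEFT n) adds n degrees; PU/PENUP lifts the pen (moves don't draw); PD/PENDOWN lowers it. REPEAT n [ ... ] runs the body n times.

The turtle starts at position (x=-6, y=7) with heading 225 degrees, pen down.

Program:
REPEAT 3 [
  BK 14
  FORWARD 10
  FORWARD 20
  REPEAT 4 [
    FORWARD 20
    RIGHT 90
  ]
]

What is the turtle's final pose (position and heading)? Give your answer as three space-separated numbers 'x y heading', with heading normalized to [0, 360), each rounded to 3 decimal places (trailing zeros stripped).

Answer: -39.941 -26.941 225

Derivation:
Executing turtle program step by step:
Start: pos=(-6,7), heading=225, pen down
REPEAT 3 [
  -- iteration 1/3 --
  BK 14: (-6,7) -> (3.899,16.899) [heading=225, draw]
  FD 10: (3.899,16.899) -> (-3.172,9.828) [heading=225, draw]
  FD 20: (-3.172,9.828) -> (-17.314,-4.314) [heading=225, draw]
  REPEAT 4 [
    -- iteration 1/4 --
    FD 20: (-17.314,-4.314) -> (-31.456,-18.456) [heading=225, draw]
    RT 90: heading 225 -> 135
    -- iteration 2/4 --
    FD 20: (-31.456,-18.456) -> (-45.598,-4.314) [heading=135, draw]
    RT 90: heading 135 -> 45
    -- iteration 3/4 --
    FD 20: (-45.598,-4.314) -> (-31.456,9.828) [heading=45, draw]
    RT 90: heading 45 -> 315
    -- iteration 4/4 --
    FD 20: (-31.456,9.828) -> (-17.314,-4.314) [heading=315, draw]
    RT 90: heading 315 -> 225
  ]
  -- iteration 2/3 --
  BK 14: (-17.314,-4.314) -> (-7.414,5.586) [heading=225, draw]
  FD 10: (-7.414,5.586) -> (-14.485,-1.485) [heading=225, draw]
  FD 20: (-14.485,-1.485) -> (-28.627,-15.627) [heading=225, draw]
  REPEAT 4 [
    -- iteration 1/4 --
    FD 20: (-28.627,-15.627) -> (-42.77,-29.77) [heading=225, draw]
    RT 90: heading 225 -> 135
    -- iteration 2/4 --
    FD 20: (-42.77,-29.77) -> (-56.912,-15.627) [heading=135, draw]
    RT 90: heading 135 -> 45
    -- iteration 3/4 --
    FD 20: (-56.912,-15.627) -> (-42.77,-1.485) [heading=45, draw]
    RT 90: heading 45 -> 315
    -- iteration 4/4 --
    FD 20: (-42.77,-1.485) -> (-28.627,-15.627) [heading=315, draw]
    RT 90: heading 315 -> 225
  ]
  -- iteration 3/3 --
  BK 14: (-28.627,-15.627) -> (-18.728,-5.728) [heading=225, draw]
  FD 10: (-18.728,-5.728) -> (-25.799,-12.799) [heading=225, draw]
  FD 20: (-25.799,-12.799) -> (-39.941,-26.941) [heading=225, draw]
  REPEAT 4 [
    -- iteration 1/4 --
    FD 20: (-39.941,-26.941) -> (-54.083,-41.083) [heading=225, draw]
    RT 90: heading 225 -> 135
    -- iteration 2/4 --
    FD 20: (-54.083,-41.083) -> (-68.225,-26.941) [heading=135, draw]
    RT 90: heading 135 -> 45
    -- iteration 3/4 --
    FD 20: (-68.225,-26.941) -> (-54.083,-12.799) [heading=45, draw]
    RT 90: heading 45 -> 315
    -- iteration 4/4 --
    FD 20: (-54.083,-12.799) -> (-39.941,-26.941) [heading=315, draw]
    RT 90: heading 315 -> 225
  ]
]
Final: pos=(-39.941,-26.941), heading=225, 21 segment(s) drawn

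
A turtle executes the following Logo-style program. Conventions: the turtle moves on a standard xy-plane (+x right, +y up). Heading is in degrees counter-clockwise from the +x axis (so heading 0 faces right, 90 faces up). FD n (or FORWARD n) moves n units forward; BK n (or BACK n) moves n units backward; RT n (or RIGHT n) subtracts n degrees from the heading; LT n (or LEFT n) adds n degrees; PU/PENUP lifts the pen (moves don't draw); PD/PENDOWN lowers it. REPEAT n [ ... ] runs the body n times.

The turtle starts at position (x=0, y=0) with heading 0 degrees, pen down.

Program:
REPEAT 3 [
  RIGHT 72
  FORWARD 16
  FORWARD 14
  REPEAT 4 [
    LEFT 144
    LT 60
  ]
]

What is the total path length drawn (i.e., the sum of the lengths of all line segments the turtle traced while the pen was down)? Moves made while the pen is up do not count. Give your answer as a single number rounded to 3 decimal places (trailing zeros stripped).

Executing turtle program step by step:
Start: pos=(0,0), heading=0, pen down
REPEAT 3 [
  -- iteration 1/3 --
  RT 72: heading 0 -> 288
  FD 16: (0,0) -> (4.944,-15.217) [heading=288, draw]
  FD 14: (4.944,-15.217) -> (9.271,-28.532) [heading=288, draw]
  REPEAT 4 [
    -- iteration 1/4 --
    LT 144: heading 288 -> 72
    LT 60: heading 72 -> 132
    -- iteration 2/4 --
    LT 144: heading 132 -> 276
    LT 60: heading 276 -> 336
    -- iteration 3/4 --
    LT 144: heading 336 -> 120
    LT 60: heading 120 -> 180
    -- iteration 4/4 --
    LT 144: heading 180 -> 324
    LT 60: heading 324 -> 24
  ]
  -- iteration 2/3 --
  RT 72: heading 24 -> 312
  FD 16: (9.271,-28.532) -> (19.977,-40.422) [heading=312, draw]
  FD 14: (19.977,-40.422) -> (29.344,-50.826) [heading=312, draw]
  REPEAT 4 [
    -- iteration 1/4 --
    LT 144: heading 312 -> 96
    LT 60: heading 96 -> 156
    -- iteration 2/4 --
    LT 144: heading 156 -> 300
    LT 60: heading 300 -> 0
    -- iteration 3/4 --
    LT 144: heading 0 -> 144
    LT 60: heading 144 -> 204
    -- iteration 4/4 --
    LT 144: heading 204 -> 348
    LT 60: heading 348 -> 48
  ]
  -- iteration 3/3 --
  RT 72: heading 48 -> 336
  FD 16: (29.344,-50.826) -> (43.961,-57.334) [heading=336, draw]
  FD 14: (43.961,-57.334) -> (56.751,-63.028) [heading=336, draw]
  REPEAT 4 [
    -- iteration 1/4 --
    LT 144: heading 336 -> 120
    LT 60: heading 120 -> 180
    -- iteration 2/4 --
    LT 144: heading 180 -> 324
    LT 60: heading 324 -> 24
    -- iteration 3/4 --
    LT 144: heading 24 -> 168
    LT 60: heading 168 -> 228
    -- iteration 4/4 --
    LT 144: heading 228 -> 12
    LT 60: heading 12 -> 72
  ]
]
Final: pos=(56.751,-63.028), heading=72, 6 segment(s) drawn

Segment lengths:
  seg 1: (0,0) -> (4.944,-15.217), length = 16
  seg 2: (4.944,-15.217) -> (9.271,-28.532), length = 14
  seg 3: (9.271,-28.532) -> (19.977,-40.422), length = 16
  seg 4: (19.977,-40.422) -> (29.344,-50.826), length = 14
  seg 5: (29.344,-50.826) -> (43.961,-57.334), length = 16
  seg 6: (43.961,-57.334) -> (56.751,-63.028), length = 14
Total = 90

Answer: 90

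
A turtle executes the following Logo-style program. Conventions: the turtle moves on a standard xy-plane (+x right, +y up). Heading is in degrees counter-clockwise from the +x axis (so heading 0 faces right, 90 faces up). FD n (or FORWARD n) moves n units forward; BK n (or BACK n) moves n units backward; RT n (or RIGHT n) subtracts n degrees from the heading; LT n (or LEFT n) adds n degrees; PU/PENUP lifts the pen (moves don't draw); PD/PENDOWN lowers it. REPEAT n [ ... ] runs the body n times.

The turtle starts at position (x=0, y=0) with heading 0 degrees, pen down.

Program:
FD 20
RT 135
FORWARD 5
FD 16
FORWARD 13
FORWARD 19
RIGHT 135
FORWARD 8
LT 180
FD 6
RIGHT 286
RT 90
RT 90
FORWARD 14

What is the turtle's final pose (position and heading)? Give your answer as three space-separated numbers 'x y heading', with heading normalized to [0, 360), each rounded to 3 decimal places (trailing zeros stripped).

Executing turtle program step by step:
Start: pos=(0,0), heading=0, pen down
FD 20: (0,0) -> (20,0) [heading=0, draw]
RT 135: heading 0 -> 225
FD 5: (20,0) -> (16.464,-3.536) [heading=225, draw]
FD 16: (16.464,-3.536) -> (5.151,-14.849) [heading=225, draw]
FD 13: (5.151,-14.849) -> (-4.042,-24.042) [heading=225, draw]
FD 19: (-4.042,-24.042) -> (-17.477,-37.477) [heading=225, draw]
RT 135: heading 225 -> 90
FD 8: (-17.477,-37.477) -> (-17.477,-29.477) [heading=90, draw]
LT 180: heading 90 -> 270
FD 6: (-17.477,-29.477) -> (-17.477,-35.477) [heading=270, draw]
RT 286: heading 270 -> 344
RT 90: heading 344 -> 254
RT 90: heading 254 -> 164
FD 14: (-17.477,-35.477) -> (-30.934,-31.618) [heading=164, draw]
Final: pos=(-30.934,-31.618), heading=164, 8 segment(s) drawn

Answer: -30.934 -31.618 164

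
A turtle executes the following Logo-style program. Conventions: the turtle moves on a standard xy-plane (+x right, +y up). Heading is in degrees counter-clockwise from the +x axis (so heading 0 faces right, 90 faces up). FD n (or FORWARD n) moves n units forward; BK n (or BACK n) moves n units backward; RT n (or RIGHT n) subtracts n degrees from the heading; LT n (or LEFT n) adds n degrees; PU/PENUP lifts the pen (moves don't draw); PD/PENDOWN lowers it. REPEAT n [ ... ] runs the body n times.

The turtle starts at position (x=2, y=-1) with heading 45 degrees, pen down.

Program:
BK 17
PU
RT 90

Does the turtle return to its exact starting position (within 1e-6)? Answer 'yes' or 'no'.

Executing turtle program step by step:
Start: pos=(2,-1), heading=45, pen down
BK 17: (2,-1) -> (-10.021,-13.021) [heading=45, draw]
PU: pen up
RT 90: heading 45 -> 315
Final: pos=(-10.021,-13.021), heading=315, 1 segment(s) drawn

Start position: (2, -1)
Final position: (-10.021, -13.021)
Distance = 17; >= 1e-6 -> NOT closed

Answer: no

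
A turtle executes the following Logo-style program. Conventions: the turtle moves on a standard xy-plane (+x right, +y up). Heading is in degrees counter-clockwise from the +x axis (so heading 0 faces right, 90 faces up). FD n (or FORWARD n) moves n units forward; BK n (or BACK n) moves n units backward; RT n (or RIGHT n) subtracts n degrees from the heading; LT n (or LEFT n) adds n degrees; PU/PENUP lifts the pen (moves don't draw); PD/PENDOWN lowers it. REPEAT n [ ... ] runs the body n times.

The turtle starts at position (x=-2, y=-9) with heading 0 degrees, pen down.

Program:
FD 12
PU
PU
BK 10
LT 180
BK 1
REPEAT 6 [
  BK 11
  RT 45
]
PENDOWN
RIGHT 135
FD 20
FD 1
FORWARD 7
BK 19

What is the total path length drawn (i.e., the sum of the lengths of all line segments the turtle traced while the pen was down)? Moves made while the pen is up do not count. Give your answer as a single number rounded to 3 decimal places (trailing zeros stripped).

Executing turtle program step by step:
Start: pos=(-2,-9), heading=0, pen down
FD 12: (-2,-9) -> (10,-9) [heading=0, draw]
PU: pen up
PU: pen up
BK 10: (10,-9) -> (0,-9) [heading=0, move]
LT 180: heading 0 -> 180
BK 1: (0,-9) -> (1,-9) [heading=180, move]
REPEAT 6 [
  -- iteration 1/6 --
  BK 11: (1,-9) -> (12,-9) [heading=180, move]
  RT 45: heading 180 -> 135
  -- iteration 2/6 --
  BK 11: (12,-9) -> (19.778,-16.778) [heading=135, move]
  RT 45: heading 135 -> 90
  -- iteration 3/6 --
  BK 11: (19.778,-16.778) -> (19.778,-27.778) [heading=90, move]
  RT 45: heading 90 -> 45
  -- iteration 4/6 --
  BK 11: (19.778,-27.778) -> (12,-35.556) [heading=45, move]
  RT 45: heading 45 -> 0
  -- iteration 5/6 --
  BK 11: (12,-35.556) -> (1,-35.556) [heading=0, move]
  RT 45: heading 0 -> 315
  -- iteration 6/6 --
  BK 11: (1,-35.556) -> (-6.778,-27.778) [heading=315, move]
  RT 45: heading 315 -> 270
]
PD: pen down
RT 135: heading 270 -> 135
FD 20: (-6.778,-27.778) -> (-20.92,-13.636) [heading=135, draw]
FD 1: (-20.92,-13.636) -> (-21.627,-12.929) [heading=135, draw]
FD 7: (-21.627,-12.929) -> (-26.577,-7.979) [heading=135, draw]
BK 19: (-26.577,-7.979) -> (-13.142,-21.414) [heading=135, draw]
Final: pos=(-13.142,-21.414), heading=135, 5 segment(s) drawn

Segment lengths:
  seg 1: (-2,-9) -> (10,-9), length = 12
  seg 2: (-6.778,-27.778) -> (-20.92,-13.636), length = 20
  seg 3: (-20.92,-13.636) -> (-21.627,-12.929), length = 1
  seg 4: (-21.627,-12.929) -> (-26.577,-7.979), length = 7
  seg 5: (-26.577,-7.979) -> (-13.142,-21.414), length = 19
Total = 59

Answer: 59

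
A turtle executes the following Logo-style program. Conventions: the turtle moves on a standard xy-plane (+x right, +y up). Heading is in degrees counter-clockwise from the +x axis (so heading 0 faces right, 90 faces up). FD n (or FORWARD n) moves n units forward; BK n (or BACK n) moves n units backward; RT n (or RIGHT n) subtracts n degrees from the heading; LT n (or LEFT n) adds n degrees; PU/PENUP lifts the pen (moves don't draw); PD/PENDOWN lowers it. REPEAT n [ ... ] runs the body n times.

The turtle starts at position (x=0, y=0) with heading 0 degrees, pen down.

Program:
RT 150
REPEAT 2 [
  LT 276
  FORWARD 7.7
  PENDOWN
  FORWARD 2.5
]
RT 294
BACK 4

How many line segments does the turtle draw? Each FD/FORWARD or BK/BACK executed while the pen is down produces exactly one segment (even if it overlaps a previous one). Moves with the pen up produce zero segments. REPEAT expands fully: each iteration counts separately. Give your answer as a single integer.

Answer: 5

Derivation:
Executing turtle program step by step:
Start: pos=(0,0), heading=0, pen down
RT 150: heading 0 -> 210
REPEAT 2 [
  -- iteration 1/2 --
  LT 276: heading 210 -> 126
  FD 7.7: (0,0) -> (-4.526,6.229) [heading=126, draw]
  PD: pen down
  FD 2.5: (-4.526,6.229) -> (-5.995,8.252) [heading=126, draw]
  -- iteration 2/2 --
  LT 276: heading 126 -> 42
  FD 7.7: (-5.995,8.252) -> (-0.273,13.404) [heading=42, draw]
  PD: pen down
  FD 2.5: (-0.273,13.404) -> (1.585,15.077) [heading=42, draw]
]
RT 294: heading 42 -> 108
BK 4: (1.585,15.077) -> (2.821,11.273) [heading=108, draw]
Final: pos=(2.821,11.273), heading=108, 5 segment(s) drawn
Segments drawn: 5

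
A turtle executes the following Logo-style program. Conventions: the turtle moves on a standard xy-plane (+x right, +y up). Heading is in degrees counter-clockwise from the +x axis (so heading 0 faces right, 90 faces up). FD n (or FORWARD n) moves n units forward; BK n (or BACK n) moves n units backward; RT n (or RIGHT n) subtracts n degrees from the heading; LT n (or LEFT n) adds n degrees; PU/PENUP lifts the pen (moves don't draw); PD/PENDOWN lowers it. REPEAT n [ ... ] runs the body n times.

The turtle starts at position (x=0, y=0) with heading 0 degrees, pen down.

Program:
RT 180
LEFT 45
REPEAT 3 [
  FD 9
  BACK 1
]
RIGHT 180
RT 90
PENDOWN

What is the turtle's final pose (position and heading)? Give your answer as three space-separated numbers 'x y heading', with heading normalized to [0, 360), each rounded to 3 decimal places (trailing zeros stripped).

Executing turtle program step by step:
Start: pos=(0,0), heading=0, pen down
RT 180: heading 0 -> 180
LT 45: heading 180 -> 225
REPEAT 3 [
  -- iteration 1/3 --
  FD 9: (0,0) -> (-6.364,-6.364) [heading=225, draw]
  BK 1: (-6.364,-6.364) -> (-5.657,-5.657) [heading=225, draw]
  -- iteration 2/3 --
  FD 9: (-5.657,-5.657) -> (-12.021,-12.021) [heading=225, draw]
  BK 1: (-12.021,-12.021) -> (-11.314,-11.314) [heading=225, draw]
  -- iteration 3/3 --
  FD 9: (-11.314,-11.314) -> (-17.678,-17.678) [heading=225, draw]
  BK 1: (-17.678,-17.678) -> (-16.971,-16.971) [heading=225, draw]
]
RT 180: heading 225 -> 45
RT 90: heading 45 -> 315
PD: pen down
Final: pos=(-16.971,-16.971), heading=315, 6 segment(s) drawn

Answer: -16.971 -16.971 315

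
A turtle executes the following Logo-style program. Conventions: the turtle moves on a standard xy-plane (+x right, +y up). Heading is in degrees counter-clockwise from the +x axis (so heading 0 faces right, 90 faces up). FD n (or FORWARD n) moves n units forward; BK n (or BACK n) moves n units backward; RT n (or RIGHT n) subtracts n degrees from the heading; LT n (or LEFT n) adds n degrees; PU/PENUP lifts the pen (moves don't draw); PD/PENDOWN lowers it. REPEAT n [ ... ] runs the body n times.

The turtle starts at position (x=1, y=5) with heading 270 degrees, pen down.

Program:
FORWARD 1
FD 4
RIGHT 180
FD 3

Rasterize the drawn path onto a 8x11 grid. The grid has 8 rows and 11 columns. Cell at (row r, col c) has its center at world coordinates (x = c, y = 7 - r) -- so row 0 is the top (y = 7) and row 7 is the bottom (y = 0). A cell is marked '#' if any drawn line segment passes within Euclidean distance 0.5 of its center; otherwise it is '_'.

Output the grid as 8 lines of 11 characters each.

Answer: ___________
___________
_#_________
_#_________
_#_________
_#_________
_#_________
_#_________

Derivation:
Segment 0: (1,5) -> (1,4)
Segment 1: (1,4) -> (1,0)
Segment 2: (1,0) -> (1,3)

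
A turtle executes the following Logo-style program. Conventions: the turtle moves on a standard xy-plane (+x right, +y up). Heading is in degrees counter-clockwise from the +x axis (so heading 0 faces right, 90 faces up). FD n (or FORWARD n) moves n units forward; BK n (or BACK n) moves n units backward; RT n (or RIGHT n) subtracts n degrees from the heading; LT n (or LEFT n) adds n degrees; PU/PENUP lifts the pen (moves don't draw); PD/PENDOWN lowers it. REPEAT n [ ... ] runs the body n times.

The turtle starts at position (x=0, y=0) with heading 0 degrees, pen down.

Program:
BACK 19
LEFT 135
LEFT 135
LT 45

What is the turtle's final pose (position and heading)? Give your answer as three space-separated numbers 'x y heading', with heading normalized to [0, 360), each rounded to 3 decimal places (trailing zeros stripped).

Answer: -19 0 315

Derivation:
Executing turtle program step by step:
Start: pos=(0,0), heading=0, pen down
BK 19: (0,0) -> (-19,0) [heading=0, draw]
LT 135: heading 0 -> 135
LT 135: heading 135 -> 270
LT 45: heading 270 -> 315
Final: pos=(-19,0), heading=315, 1 segment(s) drawn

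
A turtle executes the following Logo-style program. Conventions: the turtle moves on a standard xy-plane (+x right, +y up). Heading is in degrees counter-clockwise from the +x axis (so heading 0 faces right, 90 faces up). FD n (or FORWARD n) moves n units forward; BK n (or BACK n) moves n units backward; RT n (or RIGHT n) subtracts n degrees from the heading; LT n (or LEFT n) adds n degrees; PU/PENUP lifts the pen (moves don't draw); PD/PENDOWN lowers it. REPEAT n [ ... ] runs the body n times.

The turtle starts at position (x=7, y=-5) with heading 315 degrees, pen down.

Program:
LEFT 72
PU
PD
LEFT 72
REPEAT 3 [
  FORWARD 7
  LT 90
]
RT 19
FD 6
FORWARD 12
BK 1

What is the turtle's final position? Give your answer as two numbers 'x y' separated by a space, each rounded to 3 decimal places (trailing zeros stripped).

Executing turtle program step by step:
Start: pos=(7,-5), heading=315, pen down
LT 72: heading 315 -> 27
PU: pen up
PD: pen down
LT 72: heading 27 -> 99
REPEAT 3 [
  -- iteration 1/3 --
  FD 7: (7,-5) -> (5.905,1.914) [heading=99, draw]
  LT 90: heading 99 -> 189
  -- iteration 2/3 --
  FD 7: (5.905,1.914) -> (-1.009,0.819) [heading=189, draw]
  LT 90: heading 189 -> 279
  -- iteration 3/3 --
  FD 7: (-1.009,0.819) -> (0.086,-6.095) [heading=279, draw]
  LT 90: heading 279 -> 9
]
RT 19: heading 9 -> 350
FD 6: (0.086,-6.095) -> (5.995,-7.137) [heading=350, draw]
FD 12: (5.995,-7.137) -> (17.813,-9.221) [heading=350, draw]
BK 1: (17.813,-9.221) -> (16.828,-9.047) [heading=350, draw]
Final: pos=(16.828,-9.047), heading=350, 6 segment(s) drawn

Answer: 16.828 -9.047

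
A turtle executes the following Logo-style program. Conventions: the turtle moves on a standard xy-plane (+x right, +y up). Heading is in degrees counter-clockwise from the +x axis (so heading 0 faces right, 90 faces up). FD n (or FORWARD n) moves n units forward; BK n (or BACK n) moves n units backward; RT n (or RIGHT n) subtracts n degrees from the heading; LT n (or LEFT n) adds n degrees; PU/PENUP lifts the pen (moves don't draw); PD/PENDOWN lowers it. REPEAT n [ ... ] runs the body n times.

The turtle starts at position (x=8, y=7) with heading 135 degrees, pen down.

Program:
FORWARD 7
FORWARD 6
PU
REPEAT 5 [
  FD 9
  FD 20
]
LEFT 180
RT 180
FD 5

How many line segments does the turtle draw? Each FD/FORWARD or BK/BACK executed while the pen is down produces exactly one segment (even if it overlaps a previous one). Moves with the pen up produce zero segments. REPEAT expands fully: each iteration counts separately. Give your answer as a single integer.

Answer: 2

Derivation:
Executing turtle program step by step:
Start: pos=(8,7), heading=135, pen down
FD 7: (8,7) -> (3.05,11.95) [heading=135, draw]
FD 6: (3.05,11.95) -> (-1.192,16.192) [heading=135, draw]
PU: pen up
REPEAT 5 [
  -- iteration 1/5 --
  FD 9: (-1.192,16.192) -> (-7.556,22.556) [heading=135, move]
  FD 20: (-7.556,22.556) -> (-21.698,36.698) [heading=135, move]
  -- iteration 2/5 --
  FD 9: (-21.698,36.698) -> (-28.062,43.062) [heading=135, move]
  FD 20: (-28.062,43.062) -> (-42.205,57.205) [heading=135, move]
  -- iteration 3/5 --
  FD 9: (-42.205,57.205) -> (-48.569,63.569) [heading=135, move]
  FD 20: (-48.569,63.569) -> (-62.711,77.711) [heading=135, move]
  -- iteration 4/5 --
  FD 9: (-62.711,77.711) -> (-69.075,84.075) [heading=135, move]
  FD 20: (-69.075,84.075) -> (-83.217,98.217) [heading=135, move]
  -- iteration 5/5 --
  FD 9: (-83.217,98.217) -> (-89.581,104.581) [heading=135, move]
  FD 20: (-89.581,104.581) -> (-103.723,118.723) [heading=135, move]
]
LT 180: heading 135 -> 315
RT 180: heading 315 -> 135
FD 5: (-103.723,118.723) -> (-107.258,122.258) [heading=135, move]
Final: pos=(-107.258,122.258), heading=135, 2 segment(s) drawn
Segments drawn: 2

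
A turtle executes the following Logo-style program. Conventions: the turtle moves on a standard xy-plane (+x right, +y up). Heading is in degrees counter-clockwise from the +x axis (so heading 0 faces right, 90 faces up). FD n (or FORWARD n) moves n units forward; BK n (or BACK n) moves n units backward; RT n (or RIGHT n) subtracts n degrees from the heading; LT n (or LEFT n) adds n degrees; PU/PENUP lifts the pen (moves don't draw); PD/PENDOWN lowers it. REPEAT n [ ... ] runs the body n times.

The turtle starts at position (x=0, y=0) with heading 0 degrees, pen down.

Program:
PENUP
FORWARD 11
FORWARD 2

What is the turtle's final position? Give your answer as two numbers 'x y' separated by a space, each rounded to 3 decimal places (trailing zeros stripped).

Answer: 13 0

Derivation:
Executing turtle program step by step:
Start: pos=(0,0), heading=0, pen down
PU: pen up
FD 11: (0,0) -> (11,0) [heading=0, move]
FD 2: (11,0) -> (13,0) [heading=0, move]
Final: pos=(13,0), heading=0, 0 segment(s) drawn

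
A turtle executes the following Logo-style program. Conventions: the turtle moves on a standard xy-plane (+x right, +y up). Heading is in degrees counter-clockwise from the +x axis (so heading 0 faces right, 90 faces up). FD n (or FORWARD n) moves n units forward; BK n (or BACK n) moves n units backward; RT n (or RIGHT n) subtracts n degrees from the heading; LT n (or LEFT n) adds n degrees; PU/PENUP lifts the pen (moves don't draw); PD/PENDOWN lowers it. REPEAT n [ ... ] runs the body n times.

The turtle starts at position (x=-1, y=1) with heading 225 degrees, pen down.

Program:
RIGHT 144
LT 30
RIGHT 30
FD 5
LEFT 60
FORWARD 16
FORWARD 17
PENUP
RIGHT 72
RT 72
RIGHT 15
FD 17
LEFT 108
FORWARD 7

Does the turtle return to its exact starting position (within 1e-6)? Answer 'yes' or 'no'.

Executing turtle program step by step:
Start: pos=(-1,1), heading=225, pen down
RT 144: heading 225 -> 81
LT 30: heading 81 -> 111
RT 30: heading 111 -> 81
FD 5: (-1,1) -> (-0.218,5.938) [heading=81, draw]
LT 60: heading 81 -> 141
FD 16: (-0.218,5.938) -> (-12.652,16.008) [heading=141, draw]
FD 17: (-12.652,16.008) -> (-25.864,26.706) [heading=141, draw]
PU: pen up
RT 72: heading 141 -> 69
RT 72: heading 69 -> 357
RT 15: heading 357 -> 342
FD 17: (-25.864,26.706) -> (-9.696,21.453) [heading=342, move]
LT 108: heading 342 -> 90
FD 7: (-9.696,21.453) -> (-9.696,28.453) [heading=90, move]
Final: pos=(-9.696,28.453), heading=90, 3 segment(s) drawn

Start position: (-1, 1)
Final position: (-9.696, 28.453)
Distance = 28.797; >= 1e-6 -> NOT closed

Answer: no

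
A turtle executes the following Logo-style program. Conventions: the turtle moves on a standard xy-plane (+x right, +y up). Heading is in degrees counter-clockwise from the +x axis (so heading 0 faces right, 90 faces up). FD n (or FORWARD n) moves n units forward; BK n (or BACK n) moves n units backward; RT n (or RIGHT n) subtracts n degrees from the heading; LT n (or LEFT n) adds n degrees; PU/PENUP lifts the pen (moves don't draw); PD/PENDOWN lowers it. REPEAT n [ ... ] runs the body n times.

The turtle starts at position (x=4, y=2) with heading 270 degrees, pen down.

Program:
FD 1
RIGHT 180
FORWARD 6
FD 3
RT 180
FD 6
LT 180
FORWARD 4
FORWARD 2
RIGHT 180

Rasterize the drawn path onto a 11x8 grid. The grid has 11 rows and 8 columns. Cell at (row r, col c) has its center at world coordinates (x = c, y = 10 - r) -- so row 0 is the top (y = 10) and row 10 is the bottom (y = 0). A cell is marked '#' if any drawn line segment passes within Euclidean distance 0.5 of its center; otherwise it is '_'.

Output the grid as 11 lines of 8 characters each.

Segment 0: (4,2) -> (4,1)
Segment 1: (4,1) -> (4,7)
Segment 2: (4,7) -> (4,10)
Segment 3: (4,10) -> (4,4)
Segment 4: (4,4) -> (4,8)
Segment 5: (4,8) -> (4,10)

Answer: ____#___
____#___
____#___
____#___
____#___
____#___
____#___
____#___
____#___
____#___
________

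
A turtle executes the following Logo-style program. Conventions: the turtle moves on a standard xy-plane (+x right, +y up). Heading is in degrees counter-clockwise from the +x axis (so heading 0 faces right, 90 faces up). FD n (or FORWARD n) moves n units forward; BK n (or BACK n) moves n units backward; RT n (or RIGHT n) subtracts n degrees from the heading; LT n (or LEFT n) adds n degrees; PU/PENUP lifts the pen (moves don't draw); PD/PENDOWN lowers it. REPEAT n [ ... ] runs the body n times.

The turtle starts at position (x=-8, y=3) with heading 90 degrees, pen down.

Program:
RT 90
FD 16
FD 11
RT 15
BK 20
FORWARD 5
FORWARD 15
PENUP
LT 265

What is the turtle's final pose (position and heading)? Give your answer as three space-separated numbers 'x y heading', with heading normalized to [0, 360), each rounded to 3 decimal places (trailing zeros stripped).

Answer: 19 3 250

Derivation:
Executing turtle program step by step:
Start: pos=(-8,3), heading=90, pen down
RT 90: heading 90 -> 0
FD 16: (-8,3) -> (8,3) [heading=0, draw]
FD 11: (8,3) -> (19,3) [heading=0, draw]
RT 15: heading 0 -> 345
BK 20: (19,3) -> (-0.319,8.176) [heading=345, draw]
FD 5: (-0.319,8.176) -> (4.511,6.882) [heading=345, draw]
FD 15: (4.511,6.882) -> (19,3) [heading=345, draw]
PU: pen up
LT 265: heading 345 -> 250
Final: pos=(19,3), heading=250, 5 segment(s) drawn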